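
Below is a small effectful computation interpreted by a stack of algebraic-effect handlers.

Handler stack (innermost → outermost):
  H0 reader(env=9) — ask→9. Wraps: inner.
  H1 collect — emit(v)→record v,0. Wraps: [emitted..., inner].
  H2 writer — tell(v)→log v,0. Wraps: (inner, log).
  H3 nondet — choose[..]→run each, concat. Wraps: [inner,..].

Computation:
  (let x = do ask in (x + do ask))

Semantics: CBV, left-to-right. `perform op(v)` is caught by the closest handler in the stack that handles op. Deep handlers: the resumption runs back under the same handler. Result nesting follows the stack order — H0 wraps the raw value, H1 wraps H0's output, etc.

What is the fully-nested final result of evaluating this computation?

Answer: [([18], ())]

Evaluation trace:
ask @ H0 ⇒ 9
ask @ H0 ⇒ 9
H0 returns 18
H1 returns [18]
H2 returns ([18], ())
H3 returns [([18], ())]
= [([18], ())]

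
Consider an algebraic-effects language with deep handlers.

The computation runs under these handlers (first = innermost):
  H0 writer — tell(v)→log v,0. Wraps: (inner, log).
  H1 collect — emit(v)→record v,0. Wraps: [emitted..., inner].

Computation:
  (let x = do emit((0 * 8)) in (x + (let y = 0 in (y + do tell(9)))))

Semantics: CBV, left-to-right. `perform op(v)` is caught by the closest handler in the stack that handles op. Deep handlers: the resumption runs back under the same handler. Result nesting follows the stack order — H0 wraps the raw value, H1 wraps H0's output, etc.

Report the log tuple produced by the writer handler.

Evaluation trace:
emit(0) @ H1 ⇒ out+=0
tell(9) @ H0 ⇒ log+=9
H0 returns (0, (9))
H1 returns [0, (0, (9))]
= [0, (0, (9))]

Answer: (9)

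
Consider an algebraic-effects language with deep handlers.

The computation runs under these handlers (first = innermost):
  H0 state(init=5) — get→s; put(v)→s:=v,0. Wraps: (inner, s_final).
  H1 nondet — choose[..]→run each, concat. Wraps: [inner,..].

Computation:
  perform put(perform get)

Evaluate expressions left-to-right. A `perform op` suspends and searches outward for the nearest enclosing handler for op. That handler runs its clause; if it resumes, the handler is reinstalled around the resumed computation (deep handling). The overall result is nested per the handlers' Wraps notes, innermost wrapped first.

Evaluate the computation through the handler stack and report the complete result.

Answer: [(0, 5)]

Step-by-step:
get @ H0 ⇒ 5
put(5) @ H0 ⇒ s:=5
H0 returns (0, 5)
H1 returns [(0, 5)]
= [(0, 5)]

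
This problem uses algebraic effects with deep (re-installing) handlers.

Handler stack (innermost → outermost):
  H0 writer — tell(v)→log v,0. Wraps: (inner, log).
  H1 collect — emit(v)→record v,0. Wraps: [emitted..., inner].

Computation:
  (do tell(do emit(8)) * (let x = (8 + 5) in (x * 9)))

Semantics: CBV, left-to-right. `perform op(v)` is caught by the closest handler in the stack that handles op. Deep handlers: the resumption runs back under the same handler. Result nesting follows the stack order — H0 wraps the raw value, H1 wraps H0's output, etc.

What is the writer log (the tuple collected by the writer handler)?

Answer: (0)

Step-by-step:
emit(8) @ H1 ⇒ out+=8
tell(0) @ H0 ⇒ log+=0
H0 returns (0, (0))
H1 returns [8, (0, (0))]
= [8, (0, (0))]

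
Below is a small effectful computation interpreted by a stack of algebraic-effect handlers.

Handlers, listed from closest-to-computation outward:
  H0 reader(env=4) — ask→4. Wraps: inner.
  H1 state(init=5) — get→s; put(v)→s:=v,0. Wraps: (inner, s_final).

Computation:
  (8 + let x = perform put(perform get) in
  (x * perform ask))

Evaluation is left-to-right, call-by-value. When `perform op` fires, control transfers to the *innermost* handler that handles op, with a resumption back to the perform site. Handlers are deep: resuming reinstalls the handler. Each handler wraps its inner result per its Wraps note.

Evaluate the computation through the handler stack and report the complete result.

Evaluation trace:
get @ H1 ⇒ 5
put(5) @ H1 ⇒ s:=5
ask @ H0 ⇒ 4
H0 returns 8
H1 returns (8, 5)
= (8, 5)

Answer: (8, 5)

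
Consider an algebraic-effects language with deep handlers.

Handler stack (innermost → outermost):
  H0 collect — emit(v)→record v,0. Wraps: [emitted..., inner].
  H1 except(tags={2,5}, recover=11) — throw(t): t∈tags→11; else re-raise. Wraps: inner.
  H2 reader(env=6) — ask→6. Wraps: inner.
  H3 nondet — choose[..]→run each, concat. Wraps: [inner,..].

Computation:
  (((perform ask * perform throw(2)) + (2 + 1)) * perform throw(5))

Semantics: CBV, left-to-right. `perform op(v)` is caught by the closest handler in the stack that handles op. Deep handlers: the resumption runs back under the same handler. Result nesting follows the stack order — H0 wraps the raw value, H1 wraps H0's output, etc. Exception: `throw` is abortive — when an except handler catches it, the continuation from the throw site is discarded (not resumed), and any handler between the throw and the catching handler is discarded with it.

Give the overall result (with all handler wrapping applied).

Working:
ask @ H2 ⇒ 6
throw(2) @ H1 caught ⇒ 11
H2 returns 11
H3 returns [11]
= [11]

Answer: [11]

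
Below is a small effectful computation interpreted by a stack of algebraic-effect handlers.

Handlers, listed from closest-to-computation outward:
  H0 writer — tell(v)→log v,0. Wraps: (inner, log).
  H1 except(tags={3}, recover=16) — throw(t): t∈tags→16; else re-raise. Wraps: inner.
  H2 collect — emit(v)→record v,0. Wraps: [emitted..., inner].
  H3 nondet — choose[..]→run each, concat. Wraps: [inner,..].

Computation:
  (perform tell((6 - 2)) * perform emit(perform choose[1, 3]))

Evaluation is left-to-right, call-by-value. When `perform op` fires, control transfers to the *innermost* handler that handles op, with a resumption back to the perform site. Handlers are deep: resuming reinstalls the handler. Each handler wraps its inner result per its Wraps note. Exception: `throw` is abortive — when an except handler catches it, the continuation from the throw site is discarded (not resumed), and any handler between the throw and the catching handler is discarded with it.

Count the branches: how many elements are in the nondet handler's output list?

Answer: 2

Step-by-step:
tell(4) @ H0 ⇒ log+=4
choose[1, 3] @ H3
  branch[0] choose=1:
    emit(1) @ H2 ⇒ out+=1
    H0 returns (0, (4))
    H1 returns (0, (4))
    H2 returns [1, (0, (4))]
    H3 returns [[1, (0, (4))]]
  branch[1] choose=3:
    emit(3) @ H2 ⇒ out+=3
    H0 returns (0, (4))
    H1 returns (0, (4))
    H2 returns [3, (0, (4))]
    H3 returns [[3, (0, (4))]]
= [[1, (0, (4))], [3, (0, (4))]]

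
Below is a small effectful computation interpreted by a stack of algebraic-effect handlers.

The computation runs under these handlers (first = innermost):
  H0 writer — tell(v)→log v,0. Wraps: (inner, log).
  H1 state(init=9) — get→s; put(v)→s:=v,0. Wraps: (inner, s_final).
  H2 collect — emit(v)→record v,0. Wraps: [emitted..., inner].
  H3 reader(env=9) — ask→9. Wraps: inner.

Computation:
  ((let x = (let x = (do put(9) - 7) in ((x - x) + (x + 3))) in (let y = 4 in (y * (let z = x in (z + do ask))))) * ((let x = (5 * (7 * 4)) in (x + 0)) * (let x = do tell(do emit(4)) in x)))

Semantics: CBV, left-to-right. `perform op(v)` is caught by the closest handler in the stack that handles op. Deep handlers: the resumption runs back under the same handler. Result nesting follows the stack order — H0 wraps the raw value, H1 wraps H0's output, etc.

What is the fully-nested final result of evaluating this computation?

Step-by-step:
put(9) @ H1 ⇒ s:=9
ask @ H3 ⇒ 9
emit(4) @ H2 ⇒ out+=4
tell(0) @ H0 ⇒ log+=0
H0 returns (0, (0))
H1 returns ((0, (0)), 9)
H2 returns [4, ((0, (0)), 9)]
H3 returns [4, ((0, (0)), 9)]
= [4, ((0, (0)), 9)]

Answer: [4, ((0, (0)), 9)]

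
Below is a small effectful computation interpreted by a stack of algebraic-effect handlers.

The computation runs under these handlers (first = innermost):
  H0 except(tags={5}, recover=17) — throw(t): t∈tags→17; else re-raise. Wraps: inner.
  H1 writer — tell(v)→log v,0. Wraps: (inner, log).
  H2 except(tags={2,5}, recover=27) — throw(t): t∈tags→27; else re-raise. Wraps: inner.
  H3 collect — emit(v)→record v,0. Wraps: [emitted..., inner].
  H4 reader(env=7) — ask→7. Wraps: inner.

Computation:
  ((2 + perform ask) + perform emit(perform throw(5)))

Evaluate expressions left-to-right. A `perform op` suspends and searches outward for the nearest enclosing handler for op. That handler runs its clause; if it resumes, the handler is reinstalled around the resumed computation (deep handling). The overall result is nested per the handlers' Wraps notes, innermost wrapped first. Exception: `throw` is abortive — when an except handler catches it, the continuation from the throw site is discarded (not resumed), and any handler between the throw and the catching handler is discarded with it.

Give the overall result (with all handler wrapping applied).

Answer: [(17, ())]

Step-by-step:
ask @ H4 ⇒ 7
throw(5) @ H0 caught ⇒ 17
H1 returns (17, ())
H2 returns (17, ())
H3 returns [(17, ())]
H4 returns [(17, ())]
= [(17, ())]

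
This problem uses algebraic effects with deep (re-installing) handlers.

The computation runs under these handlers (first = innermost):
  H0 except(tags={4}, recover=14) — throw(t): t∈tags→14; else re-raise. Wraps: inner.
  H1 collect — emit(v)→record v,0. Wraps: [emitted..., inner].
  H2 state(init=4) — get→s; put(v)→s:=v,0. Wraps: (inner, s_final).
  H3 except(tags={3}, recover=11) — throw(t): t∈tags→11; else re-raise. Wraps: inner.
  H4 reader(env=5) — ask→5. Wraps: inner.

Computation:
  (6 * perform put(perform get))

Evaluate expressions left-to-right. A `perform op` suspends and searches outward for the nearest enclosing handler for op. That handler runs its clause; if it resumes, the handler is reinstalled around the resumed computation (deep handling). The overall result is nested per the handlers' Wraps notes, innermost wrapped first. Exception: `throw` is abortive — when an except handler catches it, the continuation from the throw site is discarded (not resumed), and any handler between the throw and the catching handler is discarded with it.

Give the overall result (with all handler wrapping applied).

Working:
get @ H2 ⇒ 4
put(4) @ H2 ⇒ s:=4
H0 returns 0
H1 returns [0]
H2 returns ([0], 4)
H3 returns ([0], 4)
H4 returns ([0], 4)
= ([0], 4)

Answer: ([0], 4)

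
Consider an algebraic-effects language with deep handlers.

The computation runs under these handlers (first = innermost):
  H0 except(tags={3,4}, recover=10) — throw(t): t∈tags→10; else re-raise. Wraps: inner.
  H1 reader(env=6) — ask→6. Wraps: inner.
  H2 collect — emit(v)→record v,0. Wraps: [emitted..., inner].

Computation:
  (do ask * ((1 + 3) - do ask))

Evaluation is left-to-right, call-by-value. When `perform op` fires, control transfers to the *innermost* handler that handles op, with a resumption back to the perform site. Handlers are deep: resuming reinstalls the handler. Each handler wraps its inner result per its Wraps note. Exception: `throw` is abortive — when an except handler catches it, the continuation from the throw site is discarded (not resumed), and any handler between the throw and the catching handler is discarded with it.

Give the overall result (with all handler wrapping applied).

Working:
ask @ H1 ⇒ 6
ask @ H1 ⇒ 6
H0 returns -12
H1 returns -12
H2 returns [-12]
= [-12]

Answer: [-12]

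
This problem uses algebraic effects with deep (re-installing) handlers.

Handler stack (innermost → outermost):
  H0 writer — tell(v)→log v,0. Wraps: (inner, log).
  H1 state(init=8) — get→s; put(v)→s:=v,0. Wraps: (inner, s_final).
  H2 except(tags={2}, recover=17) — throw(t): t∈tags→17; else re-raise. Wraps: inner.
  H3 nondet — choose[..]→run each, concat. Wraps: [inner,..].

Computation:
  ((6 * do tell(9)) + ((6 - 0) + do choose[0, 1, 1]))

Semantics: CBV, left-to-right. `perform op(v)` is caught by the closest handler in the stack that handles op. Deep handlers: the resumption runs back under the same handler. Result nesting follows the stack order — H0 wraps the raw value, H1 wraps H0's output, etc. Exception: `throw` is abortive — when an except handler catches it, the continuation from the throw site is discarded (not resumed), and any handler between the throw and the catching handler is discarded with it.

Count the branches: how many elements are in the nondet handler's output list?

Answer: 3

Step-by-step:
tell(9) @ H0 ⇒ log+=9
choose[0, 1, 1] @ H3
  branch[0] choose=0:
    H0 returns (6, (9))
    H1 returns ((6, (9)), 8)
    H2 returns ((6, (9)), 8)
    H3 returns [((6, (9)), 8)]
  branch[1] choose=1:
    H0 returns (7, (9))
    H1 returns ((7, (9)), 8)
    H2 returns ((7, (9)), 8)
    H3 returns [((7, (9)), 8)]
  branch[2] choose=1:
    H0 returns (7, (9))
    H1 returns ((7, (9)), 8)
    H2 returns ((7, (9)), 8)
    H3 returns [((7, (9)), 8)]
= [((6, (9)), 8), ((7, (9)), 8), ((7, (9)), 8)]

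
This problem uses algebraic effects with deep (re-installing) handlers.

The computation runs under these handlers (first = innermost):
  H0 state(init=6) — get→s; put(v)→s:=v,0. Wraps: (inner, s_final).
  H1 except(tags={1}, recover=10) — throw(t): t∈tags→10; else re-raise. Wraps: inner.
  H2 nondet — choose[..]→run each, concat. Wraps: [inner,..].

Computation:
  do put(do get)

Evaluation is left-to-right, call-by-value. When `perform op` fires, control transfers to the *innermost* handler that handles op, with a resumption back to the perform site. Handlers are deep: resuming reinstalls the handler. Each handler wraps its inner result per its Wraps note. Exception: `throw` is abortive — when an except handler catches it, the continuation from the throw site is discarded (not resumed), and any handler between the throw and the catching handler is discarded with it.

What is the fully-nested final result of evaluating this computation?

Answer: [(0, 6)]

Working:
get @ H0 ⇒ 6
put(6) @ H0 ⇒ s:=6
H0 returns (0, 6)
H1 returns (0, 6)
H2 returns [(0, 6)]
= [(0, 6)]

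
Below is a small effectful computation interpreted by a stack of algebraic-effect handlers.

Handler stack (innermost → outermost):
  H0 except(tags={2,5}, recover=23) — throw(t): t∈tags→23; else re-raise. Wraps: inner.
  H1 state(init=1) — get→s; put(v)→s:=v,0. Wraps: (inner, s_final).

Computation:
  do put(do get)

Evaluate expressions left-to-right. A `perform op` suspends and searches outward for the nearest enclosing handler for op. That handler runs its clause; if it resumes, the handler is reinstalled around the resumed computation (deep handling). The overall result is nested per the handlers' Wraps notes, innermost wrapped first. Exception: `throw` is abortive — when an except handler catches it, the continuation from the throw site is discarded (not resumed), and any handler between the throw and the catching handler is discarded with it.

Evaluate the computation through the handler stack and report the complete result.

Working:
get @ H1 ⇒ 1
put(1) @ H1 ⇒ s:=1
H0 returns 0
H1 returns (0, 1)
= (0, 1)

Answer: (0, 1)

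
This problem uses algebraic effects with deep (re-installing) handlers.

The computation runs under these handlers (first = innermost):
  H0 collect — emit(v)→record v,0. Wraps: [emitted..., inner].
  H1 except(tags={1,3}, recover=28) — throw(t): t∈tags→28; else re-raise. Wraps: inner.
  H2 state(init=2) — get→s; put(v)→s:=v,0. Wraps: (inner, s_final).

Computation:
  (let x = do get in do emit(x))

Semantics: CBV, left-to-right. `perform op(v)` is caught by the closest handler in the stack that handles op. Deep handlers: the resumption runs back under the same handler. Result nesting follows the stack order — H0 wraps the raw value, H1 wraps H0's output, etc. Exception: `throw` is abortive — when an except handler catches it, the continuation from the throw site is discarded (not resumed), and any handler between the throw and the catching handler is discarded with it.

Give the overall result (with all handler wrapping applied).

Answer: ([2, 0], 2)

Evaluation trace:
get @ H2 ⇒ 2
emit(2) @ H0 ⇒ out+=2
H0 returns [2, 0]
H1 returns [2, 0]
H2 returns ([2, 0], 2)
= ([2, 0], 2)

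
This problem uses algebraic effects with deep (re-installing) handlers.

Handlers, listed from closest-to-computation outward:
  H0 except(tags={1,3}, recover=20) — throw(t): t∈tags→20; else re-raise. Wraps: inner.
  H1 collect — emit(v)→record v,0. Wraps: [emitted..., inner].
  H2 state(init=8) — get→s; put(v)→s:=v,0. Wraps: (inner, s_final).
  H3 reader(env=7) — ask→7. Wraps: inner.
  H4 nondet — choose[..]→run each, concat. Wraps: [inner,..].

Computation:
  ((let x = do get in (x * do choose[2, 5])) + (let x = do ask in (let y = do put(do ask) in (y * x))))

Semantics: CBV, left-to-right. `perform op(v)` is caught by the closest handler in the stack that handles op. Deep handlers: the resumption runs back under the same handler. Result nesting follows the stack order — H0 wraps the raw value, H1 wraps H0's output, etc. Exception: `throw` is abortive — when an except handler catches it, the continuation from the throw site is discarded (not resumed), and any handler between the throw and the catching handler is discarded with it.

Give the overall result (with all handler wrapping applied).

Working:
get @ H2 ⇒ 8
choose[2, 5] @ H4
  branch[0] choose=2:
    ask @ H3 ⇒ 7
    ask @ H3 ⇒ 7
    put(7) @ H2 ⇒ s:=7
    H0 returns 16
    H1 returns [16]
    H2 returns ([16], 7)
    H3 returns ([16], 7)
    H4 returns [([16], 7)]
  branch[1] choose=5:
    ask @ H3 ⇒ 7
    ask @ H3 ⇒ 7
    put(7) @ H2 ⇒ s:=7
    H0 returns 40
    H1 returns [40]
    H2 returns ([40], 7)
    H3 returns ([40], 7)
    H4 returns [([40], 7)]
= [([16], 7), ([40], 7)]

Answer: [([16], 7), ([40], 7)]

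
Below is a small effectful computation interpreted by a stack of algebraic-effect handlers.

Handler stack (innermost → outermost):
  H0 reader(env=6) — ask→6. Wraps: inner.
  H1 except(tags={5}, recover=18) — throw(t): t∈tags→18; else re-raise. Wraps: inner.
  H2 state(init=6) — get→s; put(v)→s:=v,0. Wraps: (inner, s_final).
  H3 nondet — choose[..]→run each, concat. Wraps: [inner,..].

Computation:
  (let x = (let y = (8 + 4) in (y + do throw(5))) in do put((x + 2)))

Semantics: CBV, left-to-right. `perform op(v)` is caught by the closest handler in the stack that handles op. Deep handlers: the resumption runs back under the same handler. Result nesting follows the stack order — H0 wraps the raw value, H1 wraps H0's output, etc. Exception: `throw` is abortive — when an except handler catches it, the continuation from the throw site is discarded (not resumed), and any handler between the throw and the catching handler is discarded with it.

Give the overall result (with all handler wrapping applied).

Evaluation trace:
throw(5) @ H1 caught ⇒ 18
H2 returns (18, 6)
H3 returns [(18, 6)]
= [(18, 6)]

Answer: [(18, 6)]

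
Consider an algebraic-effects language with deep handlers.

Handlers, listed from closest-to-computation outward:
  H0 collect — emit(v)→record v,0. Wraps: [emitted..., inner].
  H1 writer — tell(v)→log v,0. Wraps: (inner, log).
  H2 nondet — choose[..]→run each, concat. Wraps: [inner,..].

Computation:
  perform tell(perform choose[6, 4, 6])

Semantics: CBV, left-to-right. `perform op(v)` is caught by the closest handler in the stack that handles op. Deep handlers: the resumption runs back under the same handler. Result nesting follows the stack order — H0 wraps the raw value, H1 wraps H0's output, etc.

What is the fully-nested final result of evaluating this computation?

Evaluation trace:
choose[6, 4, 6] @ H2
  branch[0] choose=6:
    tell(6) @ H1 ⇒ log+=6
    H0 returns [0]
    H1 returns ([0], (6))
    H2 returns [([0], (6))]
  branch[1] choose=4:
    tell(4) @ H1 ⇒ log+=4
    H0 returns [0]
    H1 returns ([0], (4))
    H2 returns [([0], (4))]
  branch[2] choose=6:
    tell(6) @ H1 ⇒ log+=6
    H0 returns [0]
    H1 returns ([0], (6))
    H2 returns [([0], (6))]
= [([0], (6)), ([0], (4)), ([0], (6))]

Answer: [([0], (6)), ([0], (4)), ([0], (6))]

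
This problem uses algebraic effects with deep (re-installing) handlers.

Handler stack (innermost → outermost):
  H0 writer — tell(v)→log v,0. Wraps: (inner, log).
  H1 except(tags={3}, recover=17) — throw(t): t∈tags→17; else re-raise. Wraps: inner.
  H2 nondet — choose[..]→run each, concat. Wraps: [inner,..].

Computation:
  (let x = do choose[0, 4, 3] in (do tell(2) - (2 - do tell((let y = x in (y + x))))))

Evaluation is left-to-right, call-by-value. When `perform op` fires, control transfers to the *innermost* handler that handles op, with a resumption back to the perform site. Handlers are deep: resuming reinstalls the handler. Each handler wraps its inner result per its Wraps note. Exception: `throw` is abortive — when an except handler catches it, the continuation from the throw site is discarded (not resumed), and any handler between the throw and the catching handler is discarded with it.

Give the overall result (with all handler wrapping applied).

Answer: [(-2, (2, 0)), (-2, (2, 8)), (-2, (2, 6))]

Evaluation trace:
choose[0, 4, 3] @ H2
  branch[0] choose=0:
    tell(2) @ H0 ⇒ log+=2
    tell(0) @ H0 ⇒ log+=0
    H0 returns (-2, (2, 0))
    H1 returns (-2, (2, 0))
    H2 returns [(-2, (2, 0))]
  branch[1] choose=4:
    tell(2) @ H0 ⇒ log+=2
    tell(8) @ H0 ⇒ log+=8
    H0 returns (-2, (2, 8))
    H1 returns (-2, (2, 8))
    H2 returns [(-2, (2, 8))]
  branch[2] choose=3:
    tell(2) @ H0 ⇒ log+=2
    tell(6) @ H0 ⇒ log+=6
    H0 returns (-2, (2, 6))
    H1 returns (-2, (2, 6))
    H2 returns [(-2, (2, 6))]
= [(-2, (2, 0)), (-2, (2, 8)), (-2, (2, 6))]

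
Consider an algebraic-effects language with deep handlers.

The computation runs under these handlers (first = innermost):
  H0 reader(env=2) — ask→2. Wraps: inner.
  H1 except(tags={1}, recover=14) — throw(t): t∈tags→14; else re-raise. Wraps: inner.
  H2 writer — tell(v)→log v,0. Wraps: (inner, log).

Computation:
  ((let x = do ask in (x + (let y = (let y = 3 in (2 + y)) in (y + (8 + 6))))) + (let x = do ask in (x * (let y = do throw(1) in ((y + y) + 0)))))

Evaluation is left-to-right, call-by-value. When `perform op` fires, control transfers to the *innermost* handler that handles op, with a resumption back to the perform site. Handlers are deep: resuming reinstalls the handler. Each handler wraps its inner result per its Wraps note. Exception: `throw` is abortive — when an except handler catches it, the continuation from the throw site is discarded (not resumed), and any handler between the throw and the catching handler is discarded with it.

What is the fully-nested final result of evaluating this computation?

Answer: (14, ())

Step-by-step:
ask @ H0 ⇒ 2
ask @ H0 ⇒ 2
throw(1) @ H1 caught ⇒ 14
H2 returns (14, ())
= (14, ())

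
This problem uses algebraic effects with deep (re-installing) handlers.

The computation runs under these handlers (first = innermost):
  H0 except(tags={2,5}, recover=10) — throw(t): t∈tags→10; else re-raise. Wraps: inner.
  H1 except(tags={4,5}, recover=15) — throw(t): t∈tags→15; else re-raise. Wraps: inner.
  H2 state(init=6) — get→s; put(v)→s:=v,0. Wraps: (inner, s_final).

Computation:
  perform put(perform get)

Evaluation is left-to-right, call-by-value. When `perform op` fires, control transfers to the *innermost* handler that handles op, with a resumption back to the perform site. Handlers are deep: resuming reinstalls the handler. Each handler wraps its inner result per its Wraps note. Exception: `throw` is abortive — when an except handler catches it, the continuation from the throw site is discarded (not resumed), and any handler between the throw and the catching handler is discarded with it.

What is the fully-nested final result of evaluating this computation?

Answer: (0, 6)

Step-by-step:
get @ H2 ⇒ 6
put(6) @ H2 ⇒ s:=6
H0 returns 0
H1 returns 0
H2 returns (0, 6)
= (0, 6)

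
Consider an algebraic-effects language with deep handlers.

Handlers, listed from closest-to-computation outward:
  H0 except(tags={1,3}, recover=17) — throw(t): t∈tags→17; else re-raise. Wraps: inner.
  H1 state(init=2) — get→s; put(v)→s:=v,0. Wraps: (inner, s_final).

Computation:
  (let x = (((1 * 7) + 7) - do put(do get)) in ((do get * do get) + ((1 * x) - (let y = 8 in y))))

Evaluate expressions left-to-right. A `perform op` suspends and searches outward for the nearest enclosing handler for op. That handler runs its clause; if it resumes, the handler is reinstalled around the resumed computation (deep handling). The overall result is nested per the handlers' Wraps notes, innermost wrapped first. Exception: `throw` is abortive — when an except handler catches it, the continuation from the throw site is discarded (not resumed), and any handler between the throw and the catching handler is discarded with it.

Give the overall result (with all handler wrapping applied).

Answer: (10, 2)

Step-by-step:
get @ H1 ⇒ 2
put(2) @ H1 ⇒ s:=2
get @ H1 ⇒ 2
get @ H1 ⇒ 2
H0 returns 10
H1 returns (10, 2)
= (10, 2)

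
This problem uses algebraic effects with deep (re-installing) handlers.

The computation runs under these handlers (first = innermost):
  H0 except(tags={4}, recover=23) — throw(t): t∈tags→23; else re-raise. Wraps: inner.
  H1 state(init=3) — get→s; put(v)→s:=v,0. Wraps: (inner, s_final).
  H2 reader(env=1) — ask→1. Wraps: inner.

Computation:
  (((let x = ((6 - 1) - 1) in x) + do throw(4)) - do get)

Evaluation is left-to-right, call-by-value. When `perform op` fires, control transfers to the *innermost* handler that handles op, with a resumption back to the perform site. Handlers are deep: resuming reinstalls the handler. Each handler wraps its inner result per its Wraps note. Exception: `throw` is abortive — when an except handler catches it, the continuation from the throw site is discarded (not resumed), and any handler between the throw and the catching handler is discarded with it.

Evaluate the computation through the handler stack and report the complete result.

Working:
throw(4) @ H0 caught ⇒ 23
H1 returns (23, 3)
H2 returns (23, 3)
= (23, 3)

Answer: (23, 3)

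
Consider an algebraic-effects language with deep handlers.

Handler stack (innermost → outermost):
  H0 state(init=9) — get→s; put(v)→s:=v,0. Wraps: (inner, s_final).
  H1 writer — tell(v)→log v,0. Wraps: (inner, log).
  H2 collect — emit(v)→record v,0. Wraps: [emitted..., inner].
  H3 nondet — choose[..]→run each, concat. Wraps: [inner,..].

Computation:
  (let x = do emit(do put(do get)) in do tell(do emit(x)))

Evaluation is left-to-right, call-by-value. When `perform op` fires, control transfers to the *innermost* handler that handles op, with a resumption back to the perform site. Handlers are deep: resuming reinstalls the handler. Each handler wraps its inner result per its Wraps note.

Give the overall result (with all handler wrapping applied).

Evaluation trace:
get @ H0 ⇒ 9
put(9) @ H0 ⇒ s:=9
emit(0) @ H2 ⇒ out+=0
emit(0) @ H2 ⇒ out+=0
tell(0) @ H1 ⇒ log+=0
H0 returns (0, 9)
H1 returns ((0, 9), (0))
H2 returns [0, 0, ((0, 9), (0))]
H3 returns [[0, 0, ((0, 9), (0))]]
= [[0, 0, ((0, 9), (0))]]

Answer: [[0, 0, ((0, 9), (0))]]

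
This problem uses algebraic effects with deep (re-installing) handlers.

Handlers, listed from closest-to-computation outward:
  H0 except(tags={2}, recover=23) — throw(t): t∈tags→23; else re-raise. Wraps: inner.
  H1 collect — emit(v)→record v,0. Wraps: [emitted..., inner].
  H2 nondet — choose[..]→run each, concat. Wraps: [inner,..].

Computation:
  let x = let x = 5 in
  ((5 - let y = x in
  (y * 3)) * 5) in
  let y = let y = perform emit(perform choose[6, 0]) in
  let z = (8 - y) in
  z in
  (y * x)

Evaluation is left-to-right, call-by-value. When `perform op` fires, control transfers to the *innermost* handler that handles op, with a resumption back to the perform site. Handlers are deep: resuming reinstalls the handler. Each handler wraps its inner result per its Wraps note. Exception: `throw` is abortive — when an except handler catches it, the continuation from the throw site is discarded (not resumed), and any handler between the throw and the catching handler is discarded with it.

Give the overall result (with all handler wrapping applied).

Answer: [[6, -400], [0, -400]]

Step-by-step:
choose[6, 0] @ H2
  branch[0] choose=6:
    emit(6) @ H1 ⇒ out+=6
    H0 returns -400
    H1 returns [6, -400]
    H2 returns [[6, -400]]
  branch[1] choose=0:
    emit(0) @ H1 ⇒ out+=0
    H0 returns -400
    H1 returns [0, -400]
    H2 returns [[0, -400]]
= [[6, -400], [0, -400]]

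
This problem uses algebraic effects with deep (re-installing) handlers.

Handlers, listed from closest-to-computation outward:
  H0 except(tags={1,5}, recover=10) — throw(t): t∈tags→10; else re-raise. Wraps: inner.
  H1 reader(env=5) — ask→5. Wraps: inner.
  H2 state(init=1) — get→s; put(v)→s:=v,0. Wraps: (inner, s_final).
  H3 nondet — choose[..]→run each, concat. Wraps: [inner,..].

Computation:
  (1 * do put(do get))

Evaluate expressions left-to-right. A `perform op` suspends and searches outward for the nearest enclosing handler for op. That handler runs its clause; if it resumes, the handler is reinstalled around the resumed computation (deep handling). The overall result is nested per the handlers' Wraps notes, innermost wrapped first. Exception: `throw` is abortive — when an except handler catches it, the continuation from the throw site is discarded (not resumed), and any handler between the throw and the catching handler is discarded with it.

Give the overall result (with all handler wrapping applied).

Answer: [(0, 1)]

Working:
get @ H2 ⇒ 1
put(1) @ H2 ⇒ s:=1
H0 returns 0
H1 returns 0
H2 returns (0, 1)
H3 returns [(0, 1)]
= [(0, 1)]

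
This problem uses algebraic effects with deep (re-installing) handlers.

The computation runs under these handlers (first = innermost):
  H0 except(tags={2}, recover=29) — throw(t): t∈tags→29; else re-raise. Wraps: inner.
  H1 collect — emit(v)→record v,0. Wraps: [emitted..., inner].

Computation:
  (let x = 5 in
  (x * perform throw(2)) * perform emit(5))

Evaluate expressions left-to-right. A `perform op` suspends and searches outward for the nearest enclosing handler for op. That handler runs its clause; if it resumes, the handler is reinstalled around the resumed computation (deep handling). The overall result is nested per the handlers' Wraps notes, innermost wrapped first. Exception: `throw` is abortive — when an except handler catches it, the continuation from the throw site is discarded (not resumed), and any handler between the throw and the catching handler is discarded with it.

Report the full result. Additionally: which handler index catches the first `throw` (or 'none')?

Step-by-step:
throw(2) @ H0 caught ⇒ 29
H1 returns [29]
= [29]

Answer: [29] ; first throw caught by: H0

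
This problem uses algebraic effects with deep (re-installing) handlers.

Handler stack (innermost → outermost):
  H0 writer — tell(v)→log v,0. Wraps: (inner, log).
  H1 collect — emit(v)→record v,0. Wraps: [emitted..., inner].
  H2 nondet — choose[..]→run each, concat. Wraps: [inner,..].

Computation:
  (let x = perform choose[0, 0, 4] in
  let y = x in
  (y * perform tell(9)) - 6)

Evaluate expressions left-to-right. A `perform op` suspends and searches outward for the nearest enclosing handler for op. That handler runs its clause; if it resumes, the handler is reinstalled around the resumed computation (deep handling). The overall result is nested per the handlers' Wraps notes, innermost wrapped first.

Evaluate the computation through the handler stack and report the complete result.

Answer: [[(-6, (9))], [(-6, (9))], [(-6, (9))]]

Working:
choose[0, 0, 4] @ H2
  branch[0] choose=0:
    tell(9) @ H0 ⇒ log+=9
    H0 returns (-6, (9))
    H1 returns [(-6, (9))]
    H2 returns [[(-6, (9))]]
  branch[1] choose=0:
    tell(9) @ H0 ⇒ log+=9
    H0 returns (-6, (9))
    H1 returns [(-6, (9))]
    H2 returns [[(-6, (9))]]
  branch[2] choose=4:
    tell(9) @ H0 ⇒ log+=9
    H0 returns (-6, (9))
    H1 returns [(-6, (9))]
    H2 returns [[(-6, (9))]]
= [[(-6, (9))], [(-6, (9))], [(-6, (9))]]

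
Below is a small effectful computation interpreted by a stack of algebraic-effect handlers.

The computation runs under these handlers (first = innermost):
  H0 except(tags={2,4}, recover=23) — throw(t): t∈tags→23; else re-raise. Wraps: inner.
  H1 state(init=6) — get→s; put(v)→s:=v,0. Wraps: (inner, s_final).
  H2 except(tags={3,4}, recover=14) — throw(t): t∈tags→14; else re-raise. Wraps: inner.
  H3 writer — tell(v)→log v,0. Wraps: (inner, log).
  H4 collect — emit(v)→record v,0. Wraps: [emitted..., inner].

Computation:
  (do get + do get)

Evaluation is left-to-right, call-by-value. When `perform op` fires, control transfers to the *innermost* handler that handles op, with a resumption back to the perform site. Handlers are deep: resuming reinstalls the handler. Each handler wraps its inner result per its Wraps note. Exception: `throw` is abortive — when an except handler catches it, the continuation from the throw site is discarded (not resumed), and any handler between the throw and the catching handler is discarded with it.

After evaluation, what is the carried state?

Answer: 6

Working:
get @ H1 ⇒ 6
get @ H1 ⇒ 6
H0 returns 12
H1 returns (12, 6)
H2 returns (12, 6)
H3 returns ((12, 6), ())
H4 returns [((12, 6), ())]
= [((12, 6), ())]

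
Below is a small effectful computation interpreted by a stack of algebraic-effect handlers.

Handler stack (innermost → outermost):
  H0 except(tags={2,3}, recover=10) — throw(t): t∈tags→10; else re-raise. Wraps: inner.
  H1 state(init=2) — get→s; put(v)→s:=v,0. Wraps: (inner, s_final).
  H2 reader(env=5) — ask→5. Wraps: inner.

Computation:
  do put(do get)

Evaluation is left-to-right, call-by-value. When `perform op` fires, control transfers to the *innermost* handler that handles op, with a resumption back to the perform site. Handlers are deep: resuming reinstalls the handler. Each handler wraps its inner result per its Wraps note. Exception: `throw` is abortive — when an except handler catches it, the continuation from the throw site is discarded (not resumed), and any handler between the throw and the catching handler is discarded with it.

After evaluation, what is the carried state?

Step-by-step:
get @ H1 ⇒ 2
put(2) @ H1 ⇒ s:=2
H0 returns 0
H1 returns (0, 2)
H2 returns (0, 2)
= (0, 2)

Answer: 2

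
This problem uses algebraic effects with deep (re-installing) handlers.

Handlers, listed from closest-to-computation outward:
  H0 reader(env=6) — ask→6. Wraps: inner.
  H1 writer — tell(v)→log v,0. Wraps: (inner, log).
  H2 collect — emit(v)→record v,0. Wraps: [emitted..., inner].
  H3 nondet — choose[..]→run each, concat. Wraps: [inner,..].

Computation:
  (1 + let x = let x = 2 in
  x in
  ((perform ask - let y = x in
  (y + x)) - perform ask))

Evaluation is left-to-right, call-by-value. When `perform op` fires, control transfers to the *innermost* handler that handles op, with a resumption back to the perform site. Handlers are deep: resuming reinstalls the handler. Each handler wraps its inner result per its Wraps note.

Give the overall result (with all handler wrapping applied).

Step-by-step:
ask @ H0 ⇒ 6
ask @ H0 ⇒ 6
H0 returns -3
H1 returns (-3, ())
H2 returns [(-3, ())]
H3 returns [[(-3, ())]]
= [[(-3, ())]]

Answer: [[(-3, ())]]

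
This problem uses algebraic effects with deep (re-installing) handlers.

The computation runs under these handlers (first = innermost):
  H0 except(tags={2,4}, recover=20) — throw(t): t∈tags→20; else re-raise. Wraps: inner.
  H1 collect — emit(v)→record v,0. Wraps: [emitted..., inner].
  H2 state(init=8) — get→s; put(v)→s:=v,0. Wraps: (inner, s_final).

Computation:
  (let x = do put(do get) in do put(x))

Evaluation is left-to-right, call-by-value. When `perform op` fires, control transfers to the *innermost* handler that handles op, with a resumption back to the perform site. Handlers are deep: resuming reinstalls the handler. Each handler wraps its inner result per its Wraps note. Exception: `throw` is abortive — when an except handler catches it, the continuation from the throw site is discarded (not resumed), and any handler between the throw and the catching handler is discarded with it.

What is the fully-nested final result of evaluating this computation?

Answer: ([0], 0)

Evaluation trace:
get @ H2 ⇒ 8
put(8) @ H2 ⇒ s:=8
put(0) @ H2 ⇒ s:=0
H0 returns 0
H1 returns [0]
H2 returns ([0], 0)
= ([0], 0)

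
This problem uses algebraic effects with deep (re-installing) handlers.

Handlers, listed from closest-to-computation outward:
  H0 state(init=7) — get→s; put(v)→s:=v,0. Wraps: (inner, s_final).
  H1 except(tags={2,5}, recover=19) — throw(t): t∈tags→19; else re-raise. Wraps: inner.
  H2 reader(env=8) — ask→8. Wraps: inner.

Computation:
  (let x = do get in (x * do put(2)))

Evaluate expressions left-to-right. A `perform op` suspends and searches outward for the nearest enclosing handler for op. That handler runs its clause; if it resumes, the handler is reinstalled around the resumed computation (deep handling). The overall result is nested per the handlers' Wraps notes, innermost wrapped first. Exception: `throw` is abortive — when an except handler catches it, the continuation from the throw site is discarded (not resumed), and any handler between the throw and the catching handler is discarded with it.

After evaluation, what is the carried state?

Step-by-step:
get @ H0 ⇒ 7
put(2) @ H0 ⇒ s:=2
H0 returns (0, 2)
H1 returns (0, 2)
H2 returns (0, 2)
= (0, 2)

Answer: 2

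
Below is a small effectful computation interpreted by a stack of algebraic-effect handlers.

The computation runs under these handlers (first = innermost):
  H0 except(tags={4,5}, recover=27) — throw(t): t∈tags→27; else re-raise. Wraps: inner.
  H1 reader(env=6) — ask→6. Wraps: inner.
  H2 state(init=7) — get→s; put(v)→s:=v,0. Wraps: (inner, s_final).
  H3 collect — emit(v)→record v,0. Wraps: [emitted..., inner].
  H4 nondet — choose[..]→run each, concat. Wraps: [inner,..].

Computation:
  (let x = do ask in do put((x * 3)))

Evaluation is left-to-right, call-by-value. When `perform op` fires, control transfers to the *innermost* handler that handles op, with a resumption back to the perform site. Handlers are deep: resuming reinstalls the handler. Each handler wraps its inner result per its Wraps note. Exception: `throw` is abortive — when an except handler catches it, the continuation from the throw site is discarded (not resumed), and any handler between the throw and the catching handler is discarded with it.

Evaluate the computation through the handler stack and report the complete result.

Working:
ask @ H1 ⇒ 6
put(18) @ H2 ⇒ s:=18
H0 returns 0
H1 returns 0
H2 returns (0, 18)
H3 returns [(0, 18)]
H4 returns [[(0, 18)]]
= [[(0, 18)]]

Answer: [[(0, 18)]]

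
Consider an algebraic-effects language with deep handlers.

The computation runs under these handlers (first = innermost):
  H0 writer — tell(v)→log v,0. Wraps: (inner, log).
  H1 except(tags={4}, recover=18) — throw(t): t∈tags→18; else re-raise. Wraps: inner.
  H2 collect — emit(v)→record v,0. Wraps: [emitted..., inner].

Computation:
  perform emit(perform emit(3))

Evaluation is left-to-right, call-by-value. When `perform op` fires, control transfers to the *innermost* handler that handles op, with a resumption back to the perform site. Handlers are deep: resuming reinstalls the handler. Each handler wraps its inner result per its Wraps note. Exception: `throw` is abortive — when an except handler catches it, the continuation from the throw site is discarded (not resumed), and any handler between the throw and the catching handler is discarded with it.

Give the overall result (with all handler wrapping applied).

Answer: [3, 0, (0, ())]

Evaluation trace:
emit(3) @ H2 ⇒ out+=3
emit(0) @ H2 ⇒ out+=0
H0 returns (0, ())
H1 returns (0, ())
H2 returns [3, 0, (0, ())]
= [3, 0, (0, ())]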